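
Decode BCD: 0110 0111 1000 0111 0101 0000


Each 4-bit group → digit:
  0110 → 6
  0111 → 7
  1000 → 8
  0111 → 7
  0101 → 5
  0000 → 0
= 678750


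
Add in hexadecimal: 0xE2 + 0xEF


Align and add column by column (LSB to MSB, each column mod 16 with carry):
  0E2
+ 0EF
  ---
  col 0: 2(2) + F(15) + 0 (carry in) = 17 → 1(1), carry out 1
  col 1: E(14) + E(14) + 1 (carry in) = 29 → D(13), carry out 1
  col 2: 0(0) + 0(0) + 1 (carry in) = 1 → 1(1), carry out 0
Reading digits MSB→LSB: 1D1
Strip leading zeros: 1D1
= 0x1D1


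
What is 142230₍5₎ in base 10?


Positional values (base 5):
  0 × 5^0 = 0 × 1 = 0
  3 × 5^1 = 3 × 5 = 15
  2 × 5^2 = 2 × 25 = 50
  2 × 5^3 = 2 × 125 = 250
  4 × 5^4 = 4 × 625 = 2500
  1 × 5^5 = 1 × 3125 = 3125
Sum = 0 + 15 + 50 + 250 + 2500 + 3125
= 5940


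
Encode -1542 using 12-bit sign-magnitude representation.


Sign bit: 1 (negative)
Magnitude: 1542 = 11000000110
= 111000000110


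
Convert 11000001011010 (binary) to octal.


Group into 3-bit groups: 011000001011010
  011 = 3
  000 = 0
  001 = 1
  011 = 3
  010 = 2
= 0o30132


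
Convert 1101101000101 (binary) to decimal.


Positional values:
Bit 0: 1 × 2^0 = 1
Bit 2: 1 × 2^2 = 4
Bit 6: 1 × 2^6 = 64
Bit 8: 1 × 2^8 = 256
Bit 9: 1 × 2^9 = 512
Bit 11: 1 × 2^11 = 2048
Bit 12: 1 × 2^12 = 4096
Sum = 1 + 4 + 64 + 256 + 512 + 2048 + 4096
= 6981


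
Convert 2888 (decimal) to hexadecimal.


Divide by 16 repeatedly:
2888 ÷ 16 = 180 remainder 8 (8)
180 ÷ 16 = 11 remainder 4 (4)
11 ÷ 16 = 0 remainder 11 (B)
Reading remainders bottom-up:
= 0xB48


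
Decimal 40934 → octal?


Divide by 8 repeatedly:
40934 ÷ 8 = 5116 remainder 6
5116 ÷ 8 = 639 remainder 4
639 ÷ 8 = 79 remainder 7
79 ÷ 8 = 9 remainder 7
9 ÷ 8 = 1 remainder 1
1 ÷ 8 = 0 remainder 1
Reading remainders bottom-up:
= 0o117746


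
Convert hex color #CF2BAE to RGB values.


Hex: #CF2BAE
R = CF₁₆ = 207
G = 2B₁₆ = 43
B = AE₁₆ = 174
= RGB(207, 43, 174)


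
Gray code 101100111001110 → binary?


Gray code: 101100111001110
MSB stays the same: 1
Each subsequent bit = prev_binary XOR current_gray:
  B[1] = 1 XOR 0 = 1
  B[2] = 1 XOR 1 = 0
  B[3] = 0 XOR 1 = 1
  B[4] = 1 XOR 0 = 1
  B[5] = 1 XOR 0 = 1
  B[6] = 1 XOR 1 = 0
  B[7] = 0 XOR 1 = 1
  B[8] = 1 XOR 1 = 0
  B[9] = 0 XOR 0 = 0
  B[10] = 0 XOR 0 = 0
  B[11] = 0 XOR 1 = 1
  B[12] = 1 XOR 1 = 0
  B[13] = 0 XOR 1 = 1
  B[14] = 1 XOR 0 = 1
= 110111010001011 (28299 decimal)


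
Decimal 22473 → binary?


Divide by 2 repeatedly:
22473 ÷ 2 = 11236 remainder 1
11236 ÷ 2 = 5618 remainder 0
5618 ÷ 2 = 2809 remainder 0
2809 ÷ 2 = 1404 remainder 1
1404 ÷ 2 = 702 remainder 0
702 ÷ 2 = 351 remainder 0
351 ÷ 2 = 175 remainder 1
175 ÷ 2 = 87 remainder 1
87 ÷ 2 = 43 remainder 1
43 ÷ 2 = 21 remainder 1
21 ÷ 2 = 10 remainder 1
10 ÷ 2 = 5 remainder 0
5 ÷ 2 = 2 remainder 1
2 ÷ 2 = 1 remainder 0
1 ÷ 2 = 0 remainder 1
Reading remainders bottom-up:
= 101011111001001


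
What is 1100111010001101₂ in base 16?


Group into 4-bit nibbles: 1100111010001101
  1100 = C
  1110 = E
  1000 = 8
  1101 = D
= 0xCE8D


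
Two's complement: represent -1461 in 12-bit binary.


Original: 010110110101
Step 1 - Invert all bits: 101001001010
Step 2 - Add 1: 101001001010 + 1
= 101001001011 (represents -1461)


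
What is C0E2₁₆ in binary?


Each hex digit → 4 binary bits:
  C = 1100
  0 = 0000
  E = 1110
  2 = 0010
Concatenate: 1100 0000 1110 0010
= 1100000011100010


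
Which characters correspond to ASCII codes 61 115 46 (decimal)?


Codes (decimal): 61 115 46
Per-code ASCII lookup:
  61  (special character) → '='
  115  (range 97-122: lowercase, 115 - 97 = 18) → 's'
  46  (special character) → '.'
= '=s.'


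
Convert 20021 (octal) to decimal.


Positional values:
Position 0: 1 × 8^0 = 1
Position 1: 2 × 8^1 = 16
Position 2: 0 × 8^2 = 0
Position 3: 0 × 8^3 = 0
Position 4: 2 × 8^4 = 8192
Sum = 1 + 16 + 0 + 0 + 8192
= 8209


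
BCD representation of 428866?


Each digit → 4-bit binary:
  4 → 0100
  2 → 0010
  8 → 1000
  8 → 1000
  6 → 0110
  6 → 0110
= 0100 0010 1000 1000 0110 0110


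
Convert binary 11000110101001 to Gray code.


Binary: 11000110101001
Gray code: G = B XOR (B >> 1)
B >> 1 = 01100011010100
11000110101001 XOR 01100011010100:
  1 XOR 0 = 1
  1 XOR 1 = 0
  0 XOR 1 = 1
  0 XOR 0 = 0
  0 XOR 0 = 0
  1 XOR 0 = 1
  1 XOR 1 = 0
  0 XOR 1 = 1
  1 XOR 0 = 1
  0 XOR 1 = 1
  1 XOR 0 = 1
  0 XOR 1 = 1
  0 XOR 0 = 0
  1 XOR 0 = 1
= 10100101111101


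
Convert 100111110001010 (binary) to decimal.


Positional values:
Bit 1: 1 × 2^1 = 2
Bit 3: 1 × 2^3 = 8
Bit 7: 1 × 2^7 = 128
Bit 8: 1 × 2^8 = 256
Bit 9: 1 × 2^9 = 512
Bit 10: 1 × 2^10 = 1024
Bit 11: 1 × 2^11 = 2048
Bit 14: 1 × 2^14 = 16384
Sum = 2 + 8 + 128 + 256 + 512 + 1024 + 2048 + 16384
= 20362


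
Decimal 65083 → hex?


Divide by 16 repeatedly:
65083 ÷ 16 = 4067 remainder 11 (B)
4067 ÷ 16 = 254 remainder 3 (3)
254 ÷ 16 = 15 remainder 14 (E)
15 ÷ 16 = 0 remainder 15 (F)
Reading remainders bottom-up:
= 0xFE3B


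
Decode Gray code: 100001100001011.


Gray code: 100001100001011
MSB stays the same: 1
Each subsequent bit = prev_binary XOR current_gray:
  B[1] = 1 XOR 0 = 1
  B[2] = 1 XOR 0 = 1
  B[3] = 1 XOR 0 = 1
  B[4] = 1 XOR 0 = 1
  B[5] = 1 XOR 1 = 0
  B[6] = 0 XOR 1 = 1
  B[7] = 1 XOR 0 = 1
  B[8] = 1 XOR 0 = 1
  B[9] = 1 XOR 0 = 1
  B[10] = 1 XOR 0 = 1
  B[11] = 1 XOR 1 = 0
  B[12] = 0 XOR 0 = 0
  B[13] = 0 XOR 1 = 1
  B[14] = 1 XOR 1 = 0
= 111110111110010 (32242 decimal)


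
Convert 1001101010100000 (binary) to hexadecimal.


Group into 4-bit nibbles: 1001101010100000
  1001 = 9
  1010 = A
  1010 = A
  0000 = 0
= 0x9AA0


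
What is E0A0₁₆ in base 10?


Positional values:
Position 0: 0 × 16^0 = 0 × 1 = 0
Position 1: A × 16^1 = 10 × 16 = 160
Position 2: 0 × 16^2 = 0 × 256 = 0
Position 3: E × 16^3 = 14 × 4096 = 57344
Sum = 0 + 160 + 0 + 57344
= 57504


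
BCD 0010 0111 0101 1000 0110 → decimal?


Each 4-bit group → digit:
  0010 → 2
  0111 → 7
  0101 → 5
  1000 → 8
  0110 → 6
= 27586


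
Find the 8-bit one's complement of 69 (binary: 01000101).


Original: 01000101
Invert all bits:
  bit 0: 0 → 1
  bit 1: 1 → 0
  bit 2: 0 → 1
  bit 3: 0 → 1
  bit 4: 0 → 1
  bit 5: 1 → 0
  bit 6: 0 → 1
  bit 7: 1 → 0
= 10111010


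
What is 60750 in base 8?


Divide by 8 repeatedly:
60750 ÷ 8 = 7593 remainder 6
7593 ÷ 8 = 949 remainder 1
949 ÷ 8 = 118 remainder 5
118 ÷ 8 = 14 remainder 6
14 ÷ 8 = 1 remainder 6
1 ÷ 8 = 0 remainder 1
Reading remainders bottom-up:
= 0o166516


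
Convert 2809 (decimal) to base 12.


Divide by 12 repeatedly:
2809 ÷ 12 = 234 remainder 1
234 ÷ 12 = 19 remainder 6
19 ÷ 12 = 1 remainder 7
1 ÷ 12 = 0 remainder 1
Reading remainders bottom-up:
= 1761


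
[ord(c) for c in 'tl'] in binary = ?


String: 'tl'  (2 characters)
Per-character ASCII lookup:
  't': lowercase starts at 97: 't' = 97 + 19 = 116 → 1110100
  'l': lowercase starts at 97: 'l' = 97 + 11 = 108 → 1101100
= 1110100 1101100


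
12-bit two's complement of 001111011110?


Original: 001111011110
Step 1 - Invert all bits: 110000100001
Step 2 - Add 1: 110000100001 + 1
= 110000100010 (represents -990)


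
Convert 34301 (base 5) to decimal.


Positional values (base 5):
  1 × 5^0 = 1 × 1 = 1
  0 × 5^1 = 0 × 5 = 0
  3 × 5^2 = 3 × 25 = 75
  4 × 5^3 = 4 × 125 = 500
  3 × 5^4 = 3 × 625 = 1875
Sum = 1 + 0 + 75 + 500 + 1875
= 2451


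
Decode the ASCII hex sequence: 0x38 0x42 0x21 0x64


Codes (hex): 0x38 0x42 0x21 0x64
Per-code ASCII lookup:
  0x38 = 56  (range 48-57: digits, 56 - 48 = 8) → '8'
  0x42 = 66  (range 65-90: uppercase, 66 - 65 = 1) → 'B'
  0x21 = 33  (special character) → '!'
  0x64 = 100  (range 97-122: lowercase, 100 - 97 = 3) → 'd'
= '8B!d'


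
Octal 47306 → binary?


Each octal digit → 3 binary bits:
  4 = 100
  7 = 111
  3 = 011
  0 = 000
  6 = 110
Concatenate: 100 111 011 000 110
= 100111011000110


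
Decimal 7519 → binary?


Divide by 2 repeatedly:
7519 ÷ 2 = 3759 remainder 1
3759 ÷ 2 = 1879 remainder 1
1879 ÷ 2 = 939 remainder 1
939 ÷ 2 = 469 remainder 1
469 ÷ 2 = 234 remainder 1
234 ÷ 2 = 117 remainder 0
117 ÷ 2 = 58 remainder 1
58 ÷ 2 = 29 remainder 0
29 ÷ 2 = 14 remainder 1
14 ÷ 2 = 7 remainder 0
7 ÷ 2 = 3 remainder 1
3 ÷ 2 = 1 remainder 1
1 ÷ 2 = 0 remainder 1
Reading remainders bottom-up:
= 1110101011111


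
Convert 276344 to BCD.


Each digit → 4-bit binary:
  2 → 0010
  7 → 0111
  6 → 0110
  3 → 0011
  4 → 0100
  4 → 0100
= 0010 0111 0110 0011 0100 0100


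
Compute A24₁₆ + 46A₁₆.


Align and add column by column (LSB to MSB, each column mod 16 with carry):
  0A24
+ 046A
  ----
  col 0: 4(4) + A(10) + 0 (carry in) = 14 → E(14), carry out 0
  col 1: 2(2) + 6(6) + 0 (carry in) = 8 → 8(8), carry out 0
  col 2: A(10) + 4(4) + 0 (carry in) = 14 → E(14), carry out 0
  col 3: 0(0) + 0(0) + 0 (carry in) = 0 → 0(0), carry out 0
Reading digits MSB→LSB: 0E8E
Strip leading zeros: E8E
= 0xE8E


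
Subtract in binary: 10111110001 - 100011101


Align and subtract column by column (LSB to MSB, borrowing when needed):
  10111110001
- 00100011101
  -----------
  col 0: (1 - 0 borrow-in) - 1 → 1 - 1 = 0, borrow out 0
  col 1: (0 - 0 borrow-in) - 0 → 0 - 0 = 0, borrow out 0
  col 2: (0 - 0 borrow-in) - 1 → borrow from next column: (0+2) - 1 = 1, borrow out 1
  col 3: (0 - 1 borrow-in) - 1 → borrow from next column: (-1+2) - 1 = 0, borrow out 1
  col 4: (1 - 1 borrow-in) - 1 → borrow from next column: (0+2) - 1 = 1, borrow out 1
  col 5: (1 - 1 borrow-in) - 0 → 0 - 0 = 0, borrow out 0
  col 6: (1 - 0 borrow-in) - 0 → 1 - 0 = 1, borrow out 0
  col 7: (1 - 0 borrow-in) - 0 → 1 - 0 = 1, borrow out 0
  col 8: (1 - 0 borrow-in) - 1 → 1 - 1 = 0, borrow out 0
  col 9: (0 - 0 borrow-in) - 0 → 0 - 0 = 0, borrow out 0
  col 10: (1 - 0 borrow-in) - 0 → 1 - 0 = 1, borrow out 0
Reading bits MSB→LSB: 10011010100
Strip leading zeros: 10011010100
= 10011010100


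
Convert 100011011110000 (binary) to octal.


Group into 3-bit groups: 100011011110000
  100 = 4
  011 = 3
  011 = 3
  110 = 6
  000 = 0
= 0o43360


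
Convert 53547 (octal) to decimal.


Positional values:
Position 0: 7 × 8^0 = 7
Position 1: 4 × 8^1 = 32
Position 2: 5 × 8^2 = 320
Position 3: 3 × 8^3 = 1536
Position 4: 5 × 8^4 = 20480
Sum = 7 + 32 + 320 + 1536 + 20480
= 22375


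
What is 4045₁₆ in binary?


Each hex digit → 4 binary bits:
  4 = 0100
  0 = 0000
  4 = 0100
  5 = 0101
Concatenate: 0100 0000 0100 0101
= 0100000001000101


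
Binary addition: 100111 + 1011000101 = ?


Align and add column by column (LSB to MSB, carry propagating):
  00000100111
+ 01011000101
  -----------
  col 0: 1 + 1 + 0 (carry in) = 2 → bit 0, carry out 1
  col 1: 1 + 0 + 1 (carry in) = 2 → bit 0, carry out 1
  col 2: 1 + 1 + 1 (carry in) = 3 → bit 1, carry out 1
  col 3: 0 + 0 + 1 (carry in) = 1 → bit 1, carry out 0
  col 4: 0 + 0 + 0 (carry in) = 0 → bit 0, carry out 0
  col 5: 1 + 0 + 0 (carry in) = 1 → bit 1, carry out 0
  col 6: 0 + 1 + 0 (carry in) = 1 → bit 1, carry out 0
  col 7: 0 + 1 + 0 (carry in) = 1 → bit 1, carry out 0
  col 8: 0 + 0 + 0 (carry in) = 0 → bit 0, carry out 0
  col 9: 0 + 1 + 0 (carry in) = 1 → bit 1, carry out 0
  col 10: 0 + 0 + 0 (carry in) = 0 → bit 0, carry out 0
Reading bits MSB→LSB: 01011101100
Strip leading zeros: 1011101100
= 1011101100


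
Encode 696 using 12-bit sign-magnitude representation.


Sign bit: 0 (positive)
Magnitude: 696 = 01010111000
= 001010111000


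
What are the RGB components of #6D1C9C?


Hex: #6D1C9C
R = 6D₁₆ = 109
G = 1C₁₆ = 28
B = 9C₁₆ = 156
= RGB(109, 28, 156)


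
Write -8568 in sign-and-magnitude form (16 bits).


Sign bit: 1 (negative)
Magnitude: 8568 = 010000101111000
= 1010000101111000


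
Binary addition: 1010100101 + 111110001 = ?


Align and add column by column (LSB to MSB, carry propagating):
  01010100101
+ 00111110001
  -----------
  col 0: 1 + 1 + 0 (carry in) = 2 → bit 0, carry out 1
  col 1: 0 + 0 + 1 (carry in) = 1 → bit 1, carry out 0
  col 2: 1 + 0 + 0 (carry in) = 1 → bit 1, carry out 0
  col 3: 0 + 0 + 0 (carry in) = 0 → bit 0, carry out 0
  col 4: 0 + 1 + 0 (carry in) = 1 → bit 1, carry out 0
  col 5: 1 + 1 + 0 (carry in) = 2 → bit 0, carry out 1
  col 6: 0 + 1 + 1 (carry in) = 2 → bit 0, carry out 1
  col 7: 1 + 1 + 1 (carry in) = 3 → bit 1, carry out 1
  col 8: 0 + 1 + 1 (carry in) = 2 → bit 0, carry out 1
  col 9: 1 + 0 + 1 (carry in) = 2 → bit 0, carry out 1
  col 10: 0 + 0 + 1 (carry in) = 1 → bit 1, carry out 0
Reading bits MSB→LSB: 10010010110
Strip leading zeros: 10010010110
= 10010010110


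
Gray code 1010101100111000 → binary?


Gray code: 1010101100111000
MSB stays the same: 1
Each subsequent bit = prev_binary XOR current_gray:
  B[1] = 1 XOR 0 = 1
  B[2] = 1 XOR 1 = 0
  B[3] = 0 XOR 0 = 0
  B[4] = 0 XOR 1 = 1
  B[5] = 1 XOR 0 = 1
  B[6] = 1 XOR 1 = 0
  B[7] = 0 XOR 1 = 1
  B[8] = 1 XOR 0 = 1
  B[9] = 1 XOR 0 = 1
  B[10] = 1 XOR 1 = 0
  B[11] = 0 XOR 1 = 1
  B[12] = 1 XOR 1 = 0
  B[13] = 0 XOR 0 = 0
  B[14] = 0 XOR 0 = 0
  B[15] = 0 XOR 0 = 0
= 1100110111010000 (52688 decimal)


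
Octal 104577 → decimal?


Positional values:
Position 0: 7 × 8^0 = 7
Position 1: 7 × 8^1 = 56
Position 2: 5 × 8^2 = 320
Position 3: 4 × 8^3 = 2048
Position 4: 0 × 8^4 = 0
Position 5: 1 × 8^5 = 32768
Sum = 7 + 56 + 320 + 2048 + 0 + 32768
= 35199


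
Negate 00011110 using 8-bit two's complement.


Original: 00011110
Step 1 - Invert all bits: 11100001
Step 2 - Add 1: 11100001 + 1
= 11100010 (represents -30)


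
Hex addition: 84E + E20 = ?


Align and add column by column (LSB to MSB, each column mod 16 with carry):
  084E
+ 0E20
  ----
  col 0: E(14) + 0(0) + 0 (carry in) = 14 → E(14), carry out 0
  col 1: 4(4) + 2(2) + 0 (carry in) = 6 → 6(6), carry out 0
  col 2: 8(8) + E(14) + 0 (carry in) = 22 → 6(6), carry out 1
  col 3: 0(0) + 0(0) + 1 (carry in) = 1 → 1(1), carry out 0
Reading digits MSB→LSB: 166E
Strip leading zeros: 166E
= 0x166E


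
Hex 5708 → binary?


Each hex digit → 4 binary bits:
  5 = 0101
  7 = 0111
  0 = 0000
  8 = 1000
Concatenate: 0101 0111 0000 1000
= 0101011100001000


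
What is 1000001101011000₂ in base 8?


Group into 3-bit groups: 001000001101011000
  001 = 1
  000 = 0
  001 = 1
  101 = 5
  011 = 3
  000 = 0
= 0o101530


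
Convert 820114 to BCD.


Each digit → 4-bit binary:
  8 → 1000
  2 → 0010
  0 → 0000
  1 → 0001
  1 → 0001
  4 → 0100
= 1000 0010 0000 0001 0001 0100


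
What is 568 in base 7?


Divide by 7 repeatedly:
568 ÷ 7 = 81 remainder 1
81 ÷ 7 = 11 remainder 4
11 ÷ 7 = 1 remainder 4
1 ÷ 7 = 0 remainder 1
Reading remainders bottom-up:
= 1441


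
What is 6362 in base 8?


Divide by 8 repeatedly:
6362 ÷ 8 = 795 remainder 2
795 ÷ 8 = 99 remainder 3
99 ÷ 8 = 12 remainder 3
12 ÷ 8 = 1 remainder 4
1 ÷ 8 = 0 remainder 1
Reading remainders bottom-up:
= 0o14332


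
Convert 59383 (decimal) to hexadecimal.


Divide by 16 repeatedly:
59383 ÷ 16 = 3711 remainder 7 (7)
3711 ÷ 16 = 231 remainder 15 (F)
231 ÷ 16 = 14 remainder 7 (7)
14 ÷ 16 = 0 remainder 14 (E)
Reading remainders bottom-up:
= 0xE7F7


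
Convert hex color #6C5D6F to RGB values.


Hex: #6C5D6F
R = 6C₁₆ = 108
G = 5D₁₆ = 93
B = 6F₁₆ = 111
= RGB(108, 93, 111)


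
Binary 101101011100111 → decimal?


Positional values:
Bit 0: 1 × 2^0 = 1
Bit 1: 1 × 2^1 = 2
Bit 2: 1 × 2^2 = 4
Bit 5: 1 × 2^5 = 32
Bit 6: 1 × 2^6 = 64
Bit 7: 1 × 2^7 = 128
Bit 9: 1 × 2^9 = 512
Bit 11: 1 × 2^11 = 2048
Bit 12: 1 × 2^12 = 4096
Bit 14: 1 × 2^14 = 16384
Sum = 1 + 2 + 4 + 32 + 64 + 128 + 512 + 2048 + 4096 + 16384
= 23271


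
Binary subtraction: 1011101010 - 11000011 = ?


Align and subtract column by column (LSB to MSB, borrowing when needed):
  1011101010
- 0011000011
  ----------
  col 0: (0 - 0 borrow-in) - 1 → borrow from next column: (0+2) - 1 = 1, borrow out 1
  col 1: (1 - 1 borrow-in) - 1 → borrow from next column: (0+2) - 1 = 1, borrow out 1
  col 2: (0 - 1 borrow-in) - 0 → borrow from next column: (-1+2) - 0 = 1, borrow out 1
  col 3: (1 - 1 borrow-in) - 0 → 0 - 0 = 0, borrow out 0
  col 4: (0 - 0 borrow-in) - 0 → 0 - 0 = 0, borrow out 0
  col 5: (1 - 0 borrow-in) - 0 → 1 - 0 = 1, borrow out 0
  col 6: (1 - 0 borrow-in) - 1 → 1 - 1 = 0, borrow out 0
  col 7: (1 - 0 borrow-in) - 1 → 1 - 1 = 0, borrow out 0
  col 8: (0 - 0 borrow-in) - 0 → 0 - 0 = 0, borrow out 0
  col 9: (1 - 0 borrow-in) - 0 → 1 - 0 = 1, borrow out 0
Reading bits MSB→LSB: 1000100111
Strip leading zeros: 1000100111
= 1000100111


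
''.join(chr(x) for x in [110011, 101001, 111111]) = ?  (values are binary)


Codes (binary): 110011 101001 111111
Per-code ASCII lookup:
  110011 = 51  (range 48-57: digits, 51 - 48 = 3) → '3'
  101001 = 41  (special character) → ')'
  111111 = 63  (special character) → '?'
= '3)?'


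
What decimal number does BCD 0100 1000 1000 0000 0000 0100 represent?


Each 4-bit group → digit:
  0100 → 4
  1000 → 8
  1000 → 8
  0000 → 0
  0000 → 0
  0100 → 4
= 488004


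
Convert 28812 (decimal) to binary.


Divide by 2 repeatedly:
28812 ÷ 2 = 14406 remainder 0
14406 ÷ 2 = 7203 remainder 0
7203 ÷ 2 = 3601 remainder 1
3601 ÷ 2 = 1800 remainder 1
1800 ÷ 2 = 900 remainder 0
900 ÷ 2 = 450 remainder 0
450 ÷ 2 = 225 remainder 0
225 ÷ 2 = 112 remainder 1
112 ÷ 2 = 56 remainder 0
56 ÷ 2 = 28 remainder 0
28 ÷ 2 = 14 remainder 0
14 ÷ 2 = 7 remainder 0
7 ÷ 2 = 3 remainder 1
3 ÷ 2 = 1 remainder 1
1 ÷ 2 = 0 remainder 1
Reading remainders bottom-up:
= 111000010001100


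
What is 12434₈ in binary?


Each octal digit → 3 binary bits:
  1 = 001
  2 = 010
  4 = 100
  3 = 011
  4 = 100
Concatenate: 001 010 100 011 100
= 001010100011100


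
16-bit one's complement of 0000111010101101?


Original: 0000111010101101
Invert all bits:
  bit 0: 0 → 1
  bit 1: 0 → 1
  bit 2: 0 → 1
  bit 3: 0 → 1
  bit 4: 1 → 0
  bit 5: 1 → 0
  bit 6: 1 → 0
  bit 7: 0 → 1
  bit 8: 1 → 0
  bit 9: 0 → 1
  bit 10: 1 → 0
  bit 11: 0 → 1
  bit 12: 1 → 0
  bit 13: 1 → 0
  bit 14: 0 → 1
  bit 15: 1 → 0
= 1111000101010010


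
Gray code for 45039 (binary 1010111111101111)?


Binary: 1010111111101111
Gray code: G = B XOR (B >> 1)
B >> 1 = 0101011111110111
1010111111101111 XOR 0101011111110111:
  1 XOR 0 = 1
  0 XOR 1 = 1
  1 XOR 0 = 1
  0 XOR 1 = 1
  1 XOR 0 = 1
  1 XOR 1 = 0
  1 XOR 1 = 0
  1 XOR 1 = 0
  1 XOR 1 = 0
  1 XOR 1 = 0
  1 XOR 1 = 0
  0 XOR 1 = 1
  1 XOR 0 = 1
  1 XOR 1 = 0
  1 XOR 1 = 0
  1 XOR 1 = 0
= 1111100000011000


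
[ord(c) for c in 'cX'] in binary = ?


String: 'cX'  (2 characters)
Per-character ASCII lookup:
  'c': lowercase starts at 97: 'c' = 97 + 2 = 99 → 1100011
  'X': uppercase starts at 65: 'X' = 65 + 23 = 88 → 1011000
= 1100011 1011000


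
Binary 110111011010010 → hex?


Group into 4-bit nibbles: 0110111011010010
  0110 = 6
  1110 = E
  1101 = D
  0010 = 2
= 0x6ED2


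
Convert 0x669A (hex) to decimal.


Positional values:
Position 0: A × 16^0 = 10 × 1 = 10
Position 1: 9 × 16^1 = 9 × 16 = 144
Position 2: 6 × 16^2 = 6 × 256 = 1536
Position 3: 6 × 16^3 = 6 × 4096 = 24576
Sum = 10 + 144 + 1536 + 24576
= 26266


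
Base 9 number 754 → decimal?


Positional values (base 9):
  4 × 9^0 = 4 × 1 = 4
  5 × 9^1 = 5 × 9 = 45
  7 × 9^2 = 7 × 81 = 567
Sum = 4 + 45 + 567
= 616


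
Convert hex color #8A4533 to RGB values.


Hex: #8A4533
R = 8A₁₆ = 138
G = 45₁₆ = 69
B = 33₁₆ = 51
= RGB(138, 69, 51)


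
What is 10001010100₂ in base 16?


Group into 4-bit nibbles: 010001010100
  0100 = 4
  0101 = 5
  0100 = 4
= 0x454


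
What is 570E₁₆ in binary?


Each hex digit → 4 binary bits:
  5 = 0101
  7 = 0111
  0 = 0000
  E = 1110
Concatenate: 0101 0111 0000 1110
= 0101011100001110


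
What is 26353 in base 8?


Divide by 8 repeatedly:
26353 ÷ 8 = 3294 remainder 1
3294 ÷ 8 = 411 remainder 6
411 ÷ 8 = 51 remainder 3
51 ÷ 8 = 6 remainder 3
6 ÷ 8 = 0 remainder 6
Reading remainders bottom-up:
= 0o63361


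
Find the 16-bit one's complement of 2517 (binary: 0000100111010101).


Original: 0000100111010101
Invert all bits:
  bit 0: 0 → 1
  bit 1: 0 → 1
  bit 2: 0 → 1
  bit 3: 0 → 1
  bit 4: 1 → 0
  bit 5: 0 → 1
  bit 6: 0 → 1
  bit 7: 1 → 0
  bit 8: 1 → 0
  bit 9: 1 → 0
  bit 10: 0 → 1
  bit 11: 1 → 0
  bit 12: 0 → 1
  bit 13: 1 → 0
  bit 14: 0 → 1
  bit 15: 1 → 0
= 1111011000101010


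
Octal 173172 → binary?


Each octal digit → 3 binary bits:
  1 = 001
  7 = 111
  3 = 011
  1 = 001
  7 = 111
  2 = 010
Concatenate: 001 111 011 001 111 010
= 001111011001111010


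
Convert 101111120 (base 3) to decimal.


Positional values (base 3):
  0 × 3^0 = 0 × 1 = 0
  2 × 3^1 = 2 × 3 = 6
  1 × 3^2 = 1 × 9 = 9
  1 × 3^3 = 1 × 27 = 27
  1 × 3^4 = 1 × 81 = 81
  1 × 3^5 = 1 × 243 = 243
  1 × 3^6 = 1 × 729 = 729
  0 × 3^7 = 0 × 2187 = 0
  1 × 3^8 = 1 × 6561 = 6561
Sum = 0 + 6 + 9 + 27 + 81 + 243 + 729 + 0 + 6561
= 7656


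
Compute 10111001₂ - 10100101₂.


Align and subtract column by column (LSB to MSB, borrowing when needed):
  10111001
- 10100101
  --------
  col 0: (1 - 0 borrow-in) - 1 → 1 - 1 = 0, borrow out 0
  col 1: (0 - 0 borrow-in) - 0 → 0 - 0 = 0, borrow out 0
  col 2: (0 - 0 borrow-in) - 1 → borrow from next column: (0+2) - 1 = 1, borrow out 1
  col 3: (1 - 1 borrow-in) - 0 → 0 - 0 = 0, borrow out 0
  col 4: (1 - 0 borrow-in) - 0 → 1 - 0 = 1, borrow out 0
  col 5: (1 - 0 borrow-in) - 1 → 1 - 1 = 0, borrow out 0
  col 6: (0 - 0 borrow-in) - 0 → 0 - 0 = 0, borrow out 0
  col 7: (1 - 0 borrow-in) - 1 → 1 - 1 = 0, borrow out 0
Reading bits MSB→LSB: 00010100
Strip leading zeros: 10100
= 10100


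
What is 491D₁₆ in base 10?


Positional values:
Position 0: D × 16^0 = 13 × 1 = 13
Position 1: 1 × 16^1 = 1 × 16 = 16
Position 2: 9 × 16^2 = 9 × 256 = 2304
Position 3: 4 × 16^3 = 4 × 4096 = 16384
Sum = 13 + 16 + 2304 + 16384
= 18717


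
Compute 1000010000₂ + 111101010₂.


Align and add column by column (LSB to MSB, carry propagating):
  01000010000
+ 00111101010
  -----------
  col 0: 0 + 0 + 0 (carry in) = 0 → bit 0, carry out 0
  col 1: 0 + 1 + 0 (carry in) = 1 → bit 1, carry out 0
  col 2: 0 + 0 + 0 (carry in) = 0 → bit 0, carry out 0
  col 3: 0 + 1 + 0 (carry in) = 1 → bit 1, carry out 0
  col 4: 1 + 0 + 0 (carry in) = 1 → bit 1, carry out 0
  col 5: 0 + 1 + 0 (carry in) = 1 → bit 1, carry out 0
  col 6: 0 + 1 + 0 (carry in) = 1 → bit 1, carry out 0
  col 7: 0 + 1 + 0 (carry in) = 1 → bit 1, carry out 0
  col 8: 0 + 1 + 0 (carry in) = 1 → bit 1, carry out 0
  col 9: 1 + 0 + 0 (carry in) = 1 → bit 1, carry out 0
  col 10: 0 + 0 + 0 (carry in) = 0 → bit 0, carry out 0
Reading bits MSB→LSB: 01111111010
Strip leading zeros: 1111111010
= 1111111010


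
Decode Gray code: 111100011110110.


Gray code: 111100011110110
MSB stays the same: 1
Each subsequent bit = prev_binary XOR current_gray:
  B[1] = 1 XOR 1 = 0
  B[2] = 0 XOR 1 = 1
  B[3] = 1 XOR 1 = 0
  B[4] = 0 XOR 0 = 0
  B[5] = 0 XOR 0 = 0
  B[6] = 0 XOR 0 = 0
  B[7] = 0 XOR 1 = 1
  B[8] = 1 XOR 1 = 0
  B[9] = 0 XOR 1 = 1
  B[10] = 1 XOR 1 = 0
  B[11] = 0 XOR 0 = 0
  B[12] = 0 XOR 1 = 1
  B[13] = 1 XOR 1 = 0
  B[14] = 0 XOR 0 = 0
= 101000010100100 (20644 decimal)


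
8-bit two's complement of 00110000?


Original: 00110000
Step 1 - Invert all bits: 11001111
Step 2 - Add 1: 11001111 + 1
= 11010000 (represents -48)


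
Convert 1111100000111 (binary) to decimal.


Positional values:
Bit 0: 1 × 2^0 = 1
Bit 1: 1 × 2^1 = 2
Bit 2: 1 × 2^2 = 4
Bit 8: 1 × 2^8 = 256
Bit 9: 1 × 2^9 = 512
Bit 10: 1 × 2^10 = 1024
Bit 11: 1 × 2^11 = 2048
Bit 12: 1 × 2^12 = 4096
Sum = 1 + 2 + 4 + 256 + 512 + 1024 + 2048 + 4096
= 7943


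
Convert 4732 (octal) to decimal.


Positional values:
Position 0: 2 × 8^0 = 2
Position 1: 3 × 8^1 = 24
Position 2: 7 × 8^2 = 448
Position 3: 4 × 8^3 = 2048
Sum = 2 + 24 + 448 + 2048
= 2522


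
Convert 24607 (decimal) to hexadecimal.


Divide by 16 repeatedly:
24607 ÷ 16 = 1537 remainder 15 (F)
1537 ÷ 16 = 96 remainder 1 (1)
96 ÷ 16 = 6 remainder 0 (0)
6 ÷ 16 = 0 remainder 6 (6)
Reading remainders bottom-up:
= 0x601F


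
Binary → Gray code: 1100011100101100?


Binary: 1100011100101100
Gray code: G = B XOR (B >> 1)
B >> 1 = 0110001110010110
1100011100101100 XOR 0110001110010110:
  1 XOR 0 = 1
  1 XOR 1 = 0
  0 XOR 1 = 1
  0 XOR 0 = 0
  0 XOR 0 = 0
  1 XOR 0 = 1
  1 XOR 1 = 0
  1 XOR 1 = 0
  0 XOR 1 = 1
  0 XOR 0 = 0
  1 XOR 0 = 1
  0 XOR 1 = 1
  1 XOR 0 = 1
  1 XOR 1 = 0
  0 XOR 1 = 1
  0 XOR 0 = 0
= 1010010010111010


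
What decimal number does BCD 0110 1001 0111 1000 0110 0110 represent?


Each 4-bit group → digit:
  0110 → 6
  1001 → 9
  0111 → 7
  1000 → 8
  0110 → 6
  0110 → 6
= 697866


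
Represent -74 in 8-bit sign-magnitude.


Sign bit: 1 (negative)
Magnitude: 74 = 1001010
= 11001010


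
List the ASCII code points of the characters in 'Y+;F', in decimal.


String: 'Y+;F'  (4 characters)
Per-character ASCII lookup:
  'Y': uppercase starts at 65: 'Y' = 65 + 24 = 89
  '+': special character: '+' = 43
  ';': special character: ';' = 59
  'F': uppercase starts at 65: 'F' = 65 + 5 = 70
= 89 43 59 70


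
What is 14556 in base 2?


Divide by 2 repeatedly:
14556 ÷ 2 = 7278 remainder 0
7278 ÷ 2 = 3639 remainder 0
3639 ÷ 2 = 1819 remainder 1
1819 ÷ 2 = 909 remainder 1
909 ÷ 2 = 454 remainder 1
454 ÷ 2 = 227 remainder 0
227 ÷ 2 = 113 remainder 1
113 ÷ 2 = 56 remainder 1
56 ÷ 2 = 28 remainder 0
28 ÷ 2 = 14 remainder 0
14 ÷ 2 = 7 remainder 0
7 ÷ 2 = 3 remainder 1
3 ÷ 2 = 1 remainder 1
1 ÷ 2 = 0 remainder 1
Reading remainders bottom-up:
= 11100011011100


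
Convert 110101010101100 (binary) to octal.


Group into 3-bit groups: 110101010101100
  110 = 6
  101 = 5
  010 = 2
  101 = 5
  100 = 4
= 0o65254


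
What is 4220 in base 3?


Divide by 3 repeatedly:
4220 ÷ 3 = 1406 remainder 2
1406 ÷ 3 = 468 remainder 2
468 ÷ 3 = 156 remainder 0
156 ÷ 3 = 52 remainder 0
52 ÷ 3 = 17 remainder 1
17 ÷ 3 = 5 remainder 2
5 ÷ 3 = 1 remainder 2
1 ÷ 3 = 0 remainder 1
Reading remainders bottom-up:
= 12210022


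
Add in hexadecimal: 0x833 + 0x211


Align and add column by column (LSB to MSB, each column mod 16 with carry):
  0833
+ 0211
  ----
  col 0: 3(3) + 1(1) + 0 (carry in) = 4 → 4(4), carry out 0
  col 1: 3(3) + 1(1) + 0 (carry in) = 4 → 4(4), carry out 0
  col 2: 8(8) + 2(2) + 0 (carry in) = 10 → A(10), carry out 0
  col 3: 0(0) + 0(0) + 0 (carry in) = 0 → 0(0), carry out 0
Reading digits MSB→LSB: 0A44
Strip leading zeros: A44
= 0xA44


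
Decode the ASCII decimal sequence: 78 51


Codes (decimal): 78 51
Per-code ASCII lookup:
  78  (range 65-90: uppercase, 78 - 65 = 13) → 'N'
  51  (range 48-57: digits, 51 - 48 = 3) → '3'
= 'N3'


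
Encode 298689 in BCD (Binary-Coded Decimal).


Each digit → 4-bit binary:
  2 → 0010
  9 → 1001
  8 → 1000
  6 → 0110
  8 → 1000
  9 → 1001
= 0010 1001 1000 0110 1000 1001


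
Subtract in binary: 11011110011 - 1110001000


Align and subtract column by column (LSB to MSB, borrowing when needed):
  11011110011
- 01110001000
  -----------
  col 0: (1 - 0 borrow-in) - 0 → 1 - 0 = 1, borrow out 0
  col 1: (1 - 0 borrow-in) - 0 → 1 - 0 = 1, borrow out 0
  col 2: (0 - 0 borrow-in) - 0 → 0 - 0 = 0, borrow out 0
  col 3: (0 - 0 borrow-in) - 1 → borrow from next column: (0+2) - 1 = 1, borrow out 1
  col 4: (1 - 1 borrow-in) - 0 → 0 - 0 = 0, borrow out 0
  col 5: (1 - 0 borrow-in) - 0 → 1 - 0 = 1, borrow out 0
  col 6: (1 - 0 borrow-in) - 0 → 1 - 0 = 1, borrow out 0
  col 7: (1 - 0 borrow-in) - 1 → 1 - 1 = 0, borrow out 0
  col 8: (0 - 0 borrow-in) - 1 → borrow from next column: (0+2) - 1 = 1, borrow out 1
  col 9: (1 - 1 borrow-in) - 1 → borrow from next column: (0+2) - 1 = 1, borrow out 1
  col 10: (1 - 1 borrow-in) - 0 → 0 - 0 = 0, borrow out 0
Reading bits MSB→LSB: 01101101011
Strip leading zeros: 1101101011
= 1101101011


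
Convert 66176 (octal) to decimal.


Positional values:
Position 0: 6 × 8^0 = 6
Position 1: 7 × 8^1 = 56
Position 2: 1 × 8^2 = 64
Position 3: 6 × 8^3 = 3072
Position 4: 6 × 8^4 = 24576
Sum = 6 + 56 + 64 + 3072 + 24576
= 27774


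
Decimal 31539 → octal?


Divide by 8 repeatedly:
31539 ÷ 8 = 3942 remainder 3
3942 ÷ 8 = 492 remainder 6
492 ÷ 8 = 61 remainder 4
61 ÷ 8 = 7 remainder 5
7 ÷ 8 = 0 remainder 7
Reading remainders bottom-up:
= 0o75463


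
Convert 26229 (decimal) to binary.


Divide by 2 repeatedly:
26229 ÷ 2 = 13114 remainder 1
13114 ÷ 2 = 6557 remainder 0
6557 ÷ 2 = 3278 remainder 1
3278 ÷ 2 = 1639 remainder 0
1639 ÷ 2 = 819 remainder 1
819 ÷ 2 = 409 remainder 1
409 ÷ 2 = 204 remainder 1
204 ÷ 2 = 102 remainder 0
102 ÷ 2 = 51 remainder 0
51 ÷ 2 = 25 remainder 1
25 ÷ 2 = 12 remainder 1
12 ÷ 2 = 6 remainder 0
6 ÷ 2 = 3 remainder 0
3 ÷ 2 = 1 remainder 1
1 ÷ 2 = 0 remainder 1
Reading remainders bottom-up:
= 110011001110101


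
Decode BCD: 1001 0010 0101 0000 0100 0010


Each 4-bit group → digit:
  1001 → 9
  0010 → 2
  0101 → 5
  0000 → 0
  0100 → 4
  0010 → 2
= 925042


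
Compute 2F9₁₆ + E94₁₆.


Align and add column by column (LSB to MSB, each column mod 16 with carry):
  02F9
+ 0E94
  ----
  col 0: 9(9) + 4(4) + 0 (carry in) = 13 → D(13), carry out 0
  col 1: F(15) + 9(9) + 0 (carry in) = 24 → 8(8), carry out 1
  col 2: 2(2) + E(14) + 1 (carry in) = 17 → 1(1), carry out 1
  col 3: 0(0) + 0(0) + 1 (carry in) = 1 → 1(1), carry out 0
Reading digits MSB→LSB: 118D
Strip leading zeros: 118D
= 0x118D


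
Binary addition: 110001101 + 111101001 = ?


Align and add column by column (LSB to MSB, carry propagating):
  0110001101
+ 0111101001
  ----------
  col 0: 1 + 1 + 0 (carry in) = 2 → bit 0, carry out 1
  col 1: 0 + 0 + 1 (carry in) = 1 → bit 1, carry out 0
  col 2: 1 + 0 + 0 (carry in) = 1 → bit 1, carry out 0
  col 3: 1 + 1 + 0 (carry in) = 2 → bit 0, carry out 1
  col 4: 0 + 0 + 1 (carry in) = 1 → bit 1, carry out 0
  col 5: 0 + 1 + 0 (carry in) = 1 → bit 1, carry out 0
  col 6: 0 + 1 + 0 (carry in) = 1 → bit 1, carry out 0
  col 7: 1 + 1 + 0 (carry in) = 2 → bit 0, carry out 1
  col 8: 1 + 1 + 1 (carry in) = 3 → bit 1, carry out 1
  col 9: 0 + 0 + 1 (carry in) = 1 → bit 1, carry out 0
Reading bits MSB→LSB: 1101110110
Strip leading zeros: 1101110110
= 1101110110


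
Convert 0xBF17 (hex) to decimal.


Positional values:
Position 0: 7 × 16^0 = 7 × 1 = 7
Position 1: 1 × 16^1 = 1 × 16 = 16
Position 2: F × 16^2 = 15 × 256 = 3840
Position 3: B × 16^3 = 11 × 4096 = 45056
Sum = 7 + 16 + 3840 + 45056
= 48919


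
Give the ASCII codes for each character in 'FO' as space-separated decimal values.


String: 'FO'  (2 characters)
Per-character ASCII lookup:
  'F': uppercase starts at 65: 'F' = 65 + 5 = 70
  'O': uppercase starts at 65: 'O' = 65 + 14 = 79
= 70 79


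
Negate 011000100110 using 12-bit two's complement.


Original: 011000100110
Step 1 - Invert all bits: 100111011001
Step 2 - Add 1: 100111011001 + 1
= 100111011010 (represents -1574)


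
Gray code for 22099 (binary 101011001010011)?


Binary: 101011001010011
Gray code: G = B XOR (B >> 1)
B >> 1 = 010101100101001
101011001010011 XOR 010101100101001:
  1 XOR 0 = 1
  0 XOR 1 = 1
  1 XOR 0 = 1
  0 XOR 1 = 1
  1 XOR 0 = 1
  1 XOR 1 = 0
  0 XOR 1 = 1
  0 XOR 0 = 0
  1 XOR 0 = 1
  0 XOR 1 = 1
  1 XOR 0 = 1
  0 XOR 1 = 1
  0 XOR 0 = 0
  1 XOR 0 = 1
  1 XOR 1 = 0
= 111110101111010


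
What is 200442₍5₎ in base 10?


Positional values (base 5):
  2 × 5^0 = 2 × 1 = 2
  4 × 5^1 = 4 × 5 = 20
  4 × 5^2 = 4 × 25 = 100
  0 × 5^3 = 0 × 125 = 0
  0 × 5^4 = 0 × 625 = 0
  2 × 5^5 = 2 × 3125 = 6250
Sum = 2 + 20 + 100 + 0 + 0 + 6250
= 6372


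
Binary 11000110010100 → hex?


Group into 4-bit nibbles: 0011000110010100
  0011 = 3
  0001 = 1
  1001 = 9
  0100 = 4
= 0x3194


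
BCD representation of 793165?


Each digit → 4-bit binary:
  7 → 0111
  9 → 1001
  3 → 0011
  1 → 0001
  6 → 0110
  5 → 0101
= 0111 1001 0011 0001 0110 0101


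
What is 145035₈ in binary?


Each octal digit → 3 binary bits:
  1 = 001
  4 = 100
  5 = 101
  0 = 000
  3 = 011
  5 = 101
Concatenate: 001 100 101 000 011 101
= 001100101000011101


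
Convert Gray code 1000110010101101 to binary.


Gray code: 1000110010101101
MSB stays the same: 1
Each subsequent bit = prev_binary XOR current_gray:
  B[1] = 1 XOR 0 = 1
  B[2] = 1 XOR 0 = 1
  B[3] = 1 XOR 0 = 1
  B[4] = 1 XOR 1 = 0
  B[5] = 0 XOR 1 = 1
  B[6] = 1 XOR 0 = 1
  B[7] = 1 XOR 0 = 1
  B[8] = 1 XOR 1 = 0
  B[9] = 0 XOR 0 = 0
  B[10] = 0 XOR 1 = 1
  B[11] = 1 XOR 0 = 1
  B[12] = 1 XOR 1 = 0
  B[13] = 0 XOR 1 = 1
  B[14] = 1 XOR 0 = 1
  B[15] = 1 XOR 1 = 0
= 1111011100110110 (63286 decimal)


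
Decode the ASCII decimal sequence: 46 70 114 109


Codes (decimal): 46 70 114 109
Per-code ASCII lookup:
  46  (special character) → '.'
  70  (range 65-90: uppercase, 70 - 65 = 5) → 'F'
  114  (range 97-122: lowercase, 114 - 97 = 17) → 'r'
  109  (range 97-122: lowercase, 109 - 97 = 12) → 'm'
= '.Frm'


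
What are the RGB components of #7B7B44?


Hex: #7B7B44
R = 7B₁₆ = 123
G = 7B₁₆ = 123
B = 44₁₆ = 68
= RGB(123, 123, 68)


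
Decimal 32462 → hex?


Divide by 16 repeatedly:
32462 ÷ 16 = 2028 remainder 14 (E)
2028 ÷ 16 = 126 remainder 12 (C)
126 ÷ 16 = 7 remainder 14 (E)
7 ÷ 16 = 0 remainder 7 (7)
Reading remainders bottom-up:
= 0x7ECE


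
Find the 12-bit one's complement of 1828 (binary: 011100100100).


Original: 011100100100
Invert all bits:
  bit 0: 0 → 1
  bit 1: 1 → 0
  bit 2: 1 → 0
  bit 3: 1 → 0
  bit 4: 0 → 1
  bit 5: 0 → 1
  bit 6: 1 → 0
  bit 7: 0 → 1
  bit 8: 0 → 1
  bit 9: 1 → 0
  bit 10: 0 → 1
  bit 11: 0 → 1
= 100011011011


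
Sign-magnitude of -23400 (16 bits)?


Sign bit: 1 (negative)
Magnitude: 23400 = 101101101101000
= 1101101101101000


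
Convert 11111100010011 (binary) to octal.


Group into 3-bit groups: 011111100010011
  011 = 3
  111 = 7
  100 = 4
  010 = 2
  011 = 3
= 0o37423


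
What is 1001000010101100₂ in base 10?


Positional values:
Bit 2: 1 × 2^2 = 4
Bit 3: 1 × 2^3 = 8
Bit 5: 1 × 2^5 = 32
Bit 7: 1 × 2^7 = 128
Bit 12: 1 × 2^12 = 4096
Bit 15: 1 × 2^15 = 32768
Sum = 4 + 8 + 32 + 128 + 4096 + 32768
= 37036


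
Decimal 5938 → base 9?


Divide by 9 repeatedly:
5938 ÷ 9 = 659 remainder 7
659 ÷ 9 = 73 remainder 2
73 ÷ 9 = 8 remainder 1
8 ÷ 9 = 0 remainder 8
Reading remainders bottom-up:
= 8127


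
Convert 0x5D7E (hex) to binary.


Each hex digit → 4 binary bits:
  5 = 0101
  D = 1101
  7 = 0111
  E = 1110
Concatenate: 0101 1101 0111 1110
= 0101110101111110


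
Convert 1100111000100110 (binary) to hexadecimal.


Group into 4-bit nibbles: 1100111000100110
  1100 = C
  1110 = E
  0010 = 2
  0110 = 6
= 0xCE26


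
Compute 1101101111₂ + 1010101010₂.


Align and add column by column (LSB to MSB, carry propagating):
  01101101111
+ 01010101010
  -----------
  col 0: 1 + 0 + 0 (carry in) = 1 → bit 1, carry out 0
  col 1: 1 + 1 + 0 (carry in) = 2 → bit 0, carry out 1
  col 2: 1 + 0 + 1 (carry in) = 2 → bit 0, carry out 1
  col 3: 1 + 1 + 1 (carry in) = 3 → bit 1, carry out 1
  col 4: 0 + 0 + 1 (carry in) = 1 → bit 1, carry out 0
  col 5: 1 + 1 + 0 (carry in) = 2 → bit 0, carry out 1
  col 6: 1 + 0 + 1 (carry in) = 2 → bit 0, carry out 1
  col 7: 0 + 1 + 1 (carry in) = 2 → bit 0, carry out 1
  col 8: 1 + 0 + 1 (carry in) = 2 → bit 0, carry out 1
  col 9: 1 + 1 + 1 (carry in) = 3 → bit 1, carry out 1
  col 10: 0 + 0 + 1 (carry in) = 1 → bit 1, carry out 0
Reading bits MSB→LSB: 11000011001
Strip leading zeros: 11000011001
= 11000011001


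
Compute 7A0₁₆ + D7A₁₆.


Align and add column by column (LSB to MSB, each column mod 16 with carry):
  07A0
+ 0D7A
  ----
  col 0: 0(0) + A(10) + 0 (carry in) = 10 → A(10), carry out 0
  col 1: A(10) + 7(7) + 0 (carry in) = 17 → 1(1), carry out 1
  col 2: 7(7) + D(13) + 1 (carry in) = 21 → 5(5), carry out 1
  col 3: 0(0) + 0(0) + 1 (carry in) = 1 → 1(1), carry out 0
Reading digits MSB→LSB: 151A
Strip leading zeros: 151A
= 0x151A


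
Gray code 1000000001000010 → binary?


Gray code: 1000000001000010
MSB stays the same: 1
Each subsequent bit = prev_binary XOR current_gray:
  B[1] = 1 XOR 0 = 1
  B[2] = 1 XOR 0 = 1
  B[3] = 1 XOR 0 = 1
  B[4] = 1 XOR 0 = 1
  B[5] = 1 XOR 0 = 1
  B[6] = 1 XOR 0 = 1
  B[7] = 1 XOR 0 = 1
  B[8] = 1 XOR 0 = 1
  B[9] = 1 XOR 1 = 0
  B[10] = 0 XOR 0 = 0
  B[11] = 0 XOR 0 = 0
  B[12] = 0 XOR 0 = 0
  B[13] = 0 XOR 0 = 0
  B[14] = 0 XOR 1 = 1
  B[15] = 1 XOR 0 = 1
= 1111111110000011 (65411 decimal)


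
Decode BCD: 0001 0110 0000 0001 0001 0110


Each 4-bit group → digit:
  0001 → 1
  0110 → 6
  0000 → 0
  0001 → 1
  0001 → 1
  0110 → 6
= 160116


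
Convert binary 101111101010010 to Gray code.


Binary: 101111101010010
Gray code: G = B XOR (B >> 1)
B >> 1 = 010111110101001
101111101010010 XOR 010111110101001:
  1 XOR 0 = 1
  0 XOR 1 = 1
  1 XOR 0 = 1
  1 XOR 1 = 0
  1 XOR 1 = 0
  1 XOR 1 = 0
  1 XOR 1 = 0
  0 XOR 1 = 1
  1 XOR 0 = 1
  0 XOR 1 = 1
  1 XOR 0 = 1
  0 XOR 1 = 1
  0 XOR 0 = 0
  1 XOR 0 = 1
  0 XOR 1 = 1
= 111000011111011


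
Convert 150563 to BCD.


Each digit → 4-bit binary:
  1 → 0001
  5 → 0101
  0 → 0000
  5 → 0101
  6 → 0110
  3 → 0011
= 0001 0101 0000 0101 0110 0011


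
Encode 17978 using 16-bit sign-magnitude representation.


Sign bit: 0 (positive)
Magnitude: 17978 = 100011000111010
= 0100011000111010


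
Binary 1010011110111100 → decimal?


Positional values:
Bit 2: 1 × 2^2 = 4
Bit 3: 1 × 2^3 = 8
Bit 4: 1 × 2^4 = 16
Bit 5: 1 × 2^5 = 32
Bit 7: 1 × 2^7 = 128
Bit 8: 1 × 2^8 = 256
Bit 9: 1 × 2^9 = 512
Bit 10: 1 × 2^10 = 1024
Bit 13: 1 × 2^13 = 8192
Bit 15: 1 × 2^15 = 32768
Sum = 4 + 8 + 16 + 32 + 128 + 256 + 512 + 1024 + 8192 + 32768
= 42940


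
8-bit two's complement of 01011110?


Original: 01011110
Step 1 - Invert all bits: 10100001
Step 2 - Add 1: 10100001 + 1
= 10100010 (represents -94)


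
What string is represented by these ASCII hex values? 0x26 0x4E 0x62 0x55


Codes (hex): 0x26 0x4E 0x62 0x55
Per-code ASCII lookup:
  0x26 = 38  (special character) → '&'
  0x4E = 78  (range 65-90: uppercase, 78 - 65 = 13) → 'N'
  0x62 = 98  (range 97-122: lowercase, 98 - 97 = 1) → 'b'
  0x55 = 85  (range 65-90: uppercase, 85 - 65 = 20) → 'U'
= '&NbU'


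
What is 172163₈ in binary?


Each octal digit → 3 binary bits:
  1 = 001
  7 = 111
  2 = 010
  1 = 001
  6 = 110
  3 = 011
Concatenate: 001 111 010 001 110 011
= 001111010001110011


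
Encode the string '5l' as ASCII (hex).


String: '5l'  (2 characters)
Per-character ASCII lookup:
  '5': digits start at 48: '5' = 48 + 5 = 53 → 0x35
  'l': lowercase starts at 97: 'l' = 97 + 11 = 108 → 0x6C
= 0x35 0x6C


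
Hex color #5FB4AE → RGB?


Hex: #5FB4AE
R = 5F₁₆ = 95
G = B4₁₆ = 180
B = AE₁₆ = 174
= RGB(95, 180, 174)


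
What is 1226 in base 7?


Divide by 7 repeatedly:
1226 ÷ 7 = 175 remainder 1
175 ÷ 7 = 25 remainder 0
25 ÷ 7 = 3 remainder 4
3 ÷ 7 = 0 remainder 3
Reading remainders bottom-up:
= 3401


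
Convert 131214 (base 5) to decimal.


Positional values (base 5):
  4 × 5^0 = 4 × 1 = 4
  1 × 5^1 = 1 × 5 = 5
  2 × 5^2 = 2 × 25 = 50
  1 × 5^3 = 1 × 125 = 125
  3 × 5^4 = 3 × 625 = 1875
  1 × 5^5 = 1 × 3125 = 3125
Sum = 4 + 5 + 50 + 125 + 1875 + 3125
= 5184
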